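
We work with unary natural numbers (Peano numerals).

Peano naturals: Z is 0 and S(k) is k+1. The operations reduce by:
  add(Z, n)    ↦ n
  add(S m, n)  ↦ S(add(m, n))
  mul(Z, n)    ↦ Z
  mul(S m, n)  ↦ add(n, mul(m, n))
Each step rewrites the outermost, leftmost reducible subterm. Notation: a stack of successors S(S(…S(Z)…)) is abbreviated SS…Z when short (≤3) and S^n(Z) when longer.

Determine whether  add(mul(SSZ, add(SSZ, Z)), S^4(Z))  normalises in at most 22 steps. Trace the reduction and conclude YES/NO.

  start: add(mul(SSZ, add(SSZ, Z)), S^4(Z))
  [1] add(add(add(SSZ, Z), mul(SZ, add(SSZ, Z))), S^4(Z))
  [2] add(add(S(add(SZ, Z)), mul(SZ, add(SSZ, Z))), S^4(Z))
  [3] add(S(add(add(SZ, Z), mul(SZ, add(SSZ, Z)))), S^4(Z))
  [4] S(add(add(add(SZ, Z), mul(SZ, add(SSZ, Z))), S^4(Z)))
  [5] S(add(add(S(add(Z, Z)), mul(SZ, add(SSZ, Z))), S^4(Z)))
  [6] S(add(S(add(add(Z, Z), mul(SZ, add(SSZ, Z)))), S^4(Z)))
  [7] S(S(add(add(add(Z, Z), mul(SZ, add(SSZ, Z))), S^4(Z))))
  [8] S(S(add(add(Z, mul(SZ, add(SSZ, Z))), S^4(Z))))
  [9] S(S(add(mul(SZ, add(SSZ, Z)), S^4(Z))))
  [10] S(S(add(add(add(SSZ, Z), mul(Z, add(SSZ, Z))), S^4(Z))))
  [11] S(S(add(add(S(add(SZ, Z)), mul(Z, add(SSZ, Z))), S^4(Z))))
  [12] S(S(add(S(add(add(SZ, Z), mul(Z, add(SSZ, Z)))), S^4(Z))))
  [13] S(S(S(add(add(add(SZ, Z), mul(Z, add(SSZ, Z))), S^4(Z)))))
  [14] S(S(S(add(add(S(add(Z, Z)), mul(Z, add(SSZ, Z))), S^4(Z)))))
  [15] S(S(S(add(S(add(add(Z, Z), mul(Z, add(SSZ, Z)))), S^4(Z)))))
  [16] S(S(S(S(add(add(add(Z, Z), mul(Z, add(SSZ, Z))), S^4(Z))))))
  [17] S(S(S(S(add(add(Z, mul(Z, add(SSZ, Z))), S^4(Z))))))
  [18] S(S(S(S(add(mul(Z, add(SSZ, Z)), S^4(Z))))))
  [19] S(S(S(S(add(Z, S^4(Z))))))
  [20] S^8(Z)

Answer: YES — reaches normal form S^8(Z) in 20 ≤ 22 steps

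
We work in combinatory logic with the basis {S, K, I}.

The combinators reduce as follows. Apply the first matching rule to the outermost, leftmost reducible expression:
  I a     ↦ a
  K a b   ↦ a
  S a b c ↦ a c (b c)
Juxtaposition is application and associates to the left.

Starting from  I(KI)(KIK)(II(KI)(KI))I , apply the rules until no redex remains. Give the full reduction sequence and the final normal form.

Answer: normal form = I  (in 7 steps)

Working:
  start: I(KI)(KIK)(II(KI)(KI))I
  step 1: KI(KIK)(II(KI)(KI))I
  step 2: I(II(KI)(KI))I
  step 3: II(KI)(KI)I
  step 4: I(KI)(KI)I
  step 5: KI(KI)I
  step 6: II
  step 7: I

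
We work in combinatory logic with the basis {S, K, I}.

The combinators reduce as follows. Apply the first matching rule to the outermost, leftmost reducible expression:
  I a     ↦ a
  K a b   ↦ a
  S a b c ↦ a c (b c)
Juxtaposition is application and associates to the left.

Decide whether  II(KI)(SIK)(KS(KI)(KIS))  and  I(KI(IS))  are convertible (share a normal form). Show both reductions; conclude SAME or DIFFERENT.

Term A:
  start: II(KI)(SIK)(KS(KI)(KIS))
  step 1: I(KI)(SIK)(KS(KI)(KIS))
  step 2: KI(SIK)(KS(KI)(KIS))
  step 3: I(KS(KI)(KIS))
  step 4: KS(KI)(KIS)
  step 5: S(KIS)
  step 6: SI

Term B:
  start: I(KI(IS))
  step 1: KI(IS)
  step 2: I

Answer: DIFFERENT — A ⇓ SI, B ⇓ I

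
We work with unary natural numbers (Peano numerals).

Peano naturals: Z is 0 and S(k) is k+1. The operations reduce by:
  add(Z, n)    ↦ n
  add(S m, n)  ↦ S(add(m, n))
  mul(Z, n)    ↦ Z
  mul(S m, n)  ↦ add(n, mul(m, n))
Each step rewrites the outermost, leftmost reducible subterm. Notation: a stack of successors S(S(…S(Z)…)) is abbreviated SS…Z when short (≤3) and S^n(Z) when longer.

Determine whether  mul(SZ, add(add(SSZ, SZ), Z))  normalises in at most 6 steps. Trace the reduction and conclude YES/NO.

Answer: NO — after 6 steps the term is S(add(S(add(add(Z, SZ), Z)), mul(Z, add(add(SSZ, SZ), Z)))), not yet normal

Working:
  start: mul(SZ, add(add(SSZ, SZ), Z))
  [1] add(add(add(SSZ, SZ), Z), mul(Z, add(add(SSZ, SZ), Z)))
  [2] add(add(S(add(SZ, SZ)), Z), mul(Z, add(add(SSZ, SZ), Z)))
  [3] add(S(add(add(SZ, SZ), Z)), mul(Z, add(add(SSZ, SZ), Z)))
  [4] S(add(add(add(SZ, SZ), Z), mul(Z, add(add(SSZ, SZ), Z))))
  [5] S(add(add(S(add(Z, SZ)), Z), mul(Z, add(add(SSZ, SZ), Z))))
  [6] S(add(S(add(add(Z, SZ), Z)), mul(Z, add(add(SSZ, SZ), Z))))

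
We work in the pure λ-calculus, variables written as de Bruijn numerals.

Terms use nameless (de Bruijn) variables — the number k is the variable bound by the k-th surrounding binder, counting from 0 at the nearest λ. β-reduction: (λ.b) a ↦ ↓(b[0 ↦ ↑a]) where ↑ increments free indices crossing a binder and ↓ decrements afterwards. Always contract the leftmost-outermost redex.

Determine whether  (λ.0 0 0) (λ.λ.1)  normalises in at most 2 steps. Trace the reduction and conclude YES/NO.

  start: (λ.0 0 0) (λ.λ.1)
  →1  (λ.λ.1) (λ.λ.1) (λ.λ.1)
  →2  (λ.λ.λ.1) (λ.λ.1)

Answer: NO — after 2 steps the term is (λ.λ.λ.1) (λ.λ.1), not yet normal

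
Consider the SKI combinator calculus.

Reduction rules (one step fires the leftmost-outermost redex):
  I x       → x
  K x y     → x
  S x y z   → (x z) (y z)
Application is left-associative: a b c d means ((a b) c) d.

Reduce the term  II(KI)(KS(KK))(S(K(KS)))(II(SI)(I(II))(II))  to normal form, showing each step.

  start: II(KI)(KS(KK))(S(K(KS)))(II(SI)(I(II))(II))
  step 1: I(KI)(KS(KK))(S(K(KS)))(II(SI)(I(II))(II))
  step 2: KI(KS(KK))(S(K(KS)))(II(SI)(I(II))(II))
  step 3: I(S(K(KS)))(II(SI)(I(II))(II))
  step 4: S(K(KS))(II(SI)(I(II))(II))
  step 5: S(K(KS))(I(SI)(I(II))(II))
  step 6: S(K(KS))(SI(I(II))(II))
  step 7: S(K(KS))(I(II)(I(II)(II)))
  step 8: S(K(KS))(II(I(II)(II)))
  step 9: S(K(KS))(I(I(II)(II)))
  step 10: S(K(KS))(I(II)(II))
  step 11: S(K(KS))(II(II))
  step 12: S(K(KS))(I(II))
  step 13: S(K(KS))(II)
  step 14: S(K(KS))I

Answer: normal form = S(K(KS))I  (in 14 steps)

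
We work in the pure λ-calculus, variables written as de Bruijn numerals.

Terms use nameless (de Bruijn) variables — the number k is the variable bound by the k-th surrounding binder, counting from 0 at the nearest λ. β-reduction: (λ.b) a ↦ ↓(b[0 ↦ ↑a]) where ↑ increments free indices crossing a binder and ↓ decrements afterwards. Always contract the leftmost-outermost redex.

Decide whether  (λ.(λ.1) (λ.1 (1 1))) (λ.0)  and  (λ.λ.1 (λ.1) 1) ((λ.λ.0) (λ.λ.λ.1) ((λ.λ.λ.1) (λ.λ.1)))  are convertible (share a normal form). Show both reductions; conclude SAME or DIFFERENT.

Answer: DIFFERENT — A ⇓ λ.0, B ⇓ λ.λ.1

Reduction:
Term A:
  start: (λ.(λ.1) (λ.1 (1 1))) (λ.0)
  →1  (λ.λ.0) (λ.(λ.0) ((λ.0) (λ.0)))
  →2  λ.0

Term B:
  start: (λ.λ.1 (λ.1) 1) ((λ.λ.0) (λ.λ.λ.1) ((λ.λ.λ.1) (λ.λ.1)))
  →1  λ.(λ.λ.0) (λ.λ.λ.1) ((λ.λ.λ.1) (λ.λ.1)) (λ.1) ((λ.λ.0) (λ.λ.λ.1) ((λ.λ.λ.1) (λ.λ.1)))
  →2  λ.(λ.0) ((λ.λ.λ.1) (λ.λ.1)) (λ.1) ((λ.λ.0) (λ.λ.λ.1) ((λ.λ.λ.1) (λ.λ.1)))
  →3  λ.(λ.λ.λ.1) (λ.λ.1) (λ.1) ((λ.λ.0) (λ.λ.λ.1) ((λ.λ.λ.1) (λ.λ.1)))
  →4  λ.(λ.λ.1) (λ.1) ((λ.λ.0) (λ.λ.λ.1) ((λ.λ.λ.1) (λ.λ.1)))
  →5  λ.(λ.λ.2) ((λ.λ.0) (λ.λ.λ.1) ((λ.λ.λ.1) (λ.λ.1)))
  →6  λ.λ.1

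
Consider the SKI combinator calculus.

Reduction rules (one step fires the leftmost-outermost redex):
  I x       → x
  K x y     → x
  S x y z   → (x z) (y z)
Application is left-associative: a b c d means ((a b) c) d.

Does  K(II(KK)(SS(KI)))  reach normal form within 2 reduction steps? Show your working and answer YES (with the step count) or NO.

  start: K(II(KK)(SS(KI)))
  →1  K(I(KK)(SS(KI)))
  →2  K(KK(SS(KI)))

Answer: NO — after 2 steps the term is K(KK(SS(KI))), not yet normal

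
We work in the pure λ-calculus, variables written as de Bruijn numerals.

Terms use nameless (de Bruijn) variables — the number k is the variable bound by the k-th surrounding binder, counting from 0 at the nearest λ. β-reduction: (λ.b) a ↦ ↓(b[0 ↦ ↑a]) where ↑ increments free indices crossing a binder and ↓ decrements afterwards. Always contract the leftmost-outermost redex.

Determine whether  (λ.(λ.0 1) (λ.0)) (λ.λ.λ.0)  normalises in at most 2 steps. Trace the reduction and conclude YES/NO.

  start: (λ.(λ.0 1) (λ.0)) (λ.λ.λ.0)
  →1  (λ.0 (λ.λ.λ.0)) (λ.0)
  →2  (λ.0) (λ.λ.λ.0)

Answer: NO — after 2 steps the term is (λ.0) (λ.λ.λ.0), not yet normal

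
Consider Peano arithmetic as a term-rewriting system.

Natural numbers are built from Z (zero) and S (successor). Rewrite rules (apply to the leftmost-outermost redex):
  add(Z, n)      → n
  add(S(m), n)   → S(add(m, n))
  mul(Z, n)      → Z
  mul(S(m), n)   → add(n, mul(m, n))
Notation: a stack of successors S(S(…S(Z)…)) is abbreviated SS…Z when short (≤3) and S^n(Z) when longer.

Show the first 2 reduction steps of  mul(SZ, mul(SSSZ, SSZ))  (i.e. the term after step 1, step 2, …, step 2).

Answer: after 2 steps: add(add(SSZ, mul(SSZ, SSZ)), mul(Z, mul(SSSZ, SSZ)))

Derivation:
  start: mul(SZ, mul(SSSZ, SSZ))
  →1  add(mul(SSSZ, SSZ), mul(Z, mul(SSSZ, SSZ)))
  →2  add(add(SSZ, mul(SSZ, SSZ)), mul(Z, mul(SSSZ, SSZ)))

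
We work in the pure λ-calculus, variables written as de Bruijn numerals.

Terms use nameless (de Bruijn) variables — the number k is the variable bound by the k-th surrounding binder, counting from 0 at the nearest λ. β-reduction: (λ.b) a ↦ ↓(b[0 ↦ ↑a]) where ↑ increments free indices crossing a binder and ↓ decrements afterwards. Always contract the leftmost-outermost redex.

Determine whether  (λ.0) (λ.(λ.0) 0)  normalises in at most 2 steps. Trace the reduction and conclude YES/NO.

Answer: YES — reaches normal form λ.0 in 2 ≤ 2 steps

Working:
  start: (λ.0) (λ.(λ.0) 0)
  [1] λ.(λ.0) 0
  [2] λ.0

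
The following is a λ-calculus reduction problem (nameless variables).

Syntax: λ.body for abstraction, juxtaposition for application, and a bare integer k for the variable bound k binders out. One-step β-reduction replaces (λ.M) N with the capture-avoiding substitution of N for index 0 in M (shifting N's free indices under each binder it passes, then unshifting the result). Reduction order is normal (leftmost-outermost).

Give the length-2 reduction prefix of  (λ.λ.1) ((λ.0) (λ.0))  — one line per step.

Answer: after 2 steps: λ.λ.0

Reduction:
  start: (λ.λ.1) ((λ.0) (λ.0))
  →1  λ.(λ.0) (λ.0)
  →2  λ.λ.0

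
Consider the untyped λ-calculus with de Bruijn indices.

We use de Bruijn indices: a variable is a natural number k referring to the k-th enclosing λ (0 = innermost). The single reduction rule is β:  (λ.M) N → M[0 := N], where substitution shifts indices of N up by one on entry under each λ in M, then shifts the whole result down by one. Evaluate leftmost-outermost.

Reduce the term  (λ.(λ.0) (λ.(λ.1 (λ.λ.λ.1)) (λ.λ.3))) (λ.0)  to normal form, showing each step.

  start: (λ.(λ.0) (λ.(λ.1 (λ.λ.λ.1)) (λ.λ.3))) (λ.0)
  [1] (λ.0) (λ.(λ.1 (λ.λ.λ.1)) (λ.λ.λ.0))
  [2] λ.(λ.1 (λ.λ.λ.1)) (λ.λ.λ.0)
  [3] λ.0 (λ.λ.λ.1)

Answer: normal form = λ.0 (λ.λ.λ.1)  (in 3 steps)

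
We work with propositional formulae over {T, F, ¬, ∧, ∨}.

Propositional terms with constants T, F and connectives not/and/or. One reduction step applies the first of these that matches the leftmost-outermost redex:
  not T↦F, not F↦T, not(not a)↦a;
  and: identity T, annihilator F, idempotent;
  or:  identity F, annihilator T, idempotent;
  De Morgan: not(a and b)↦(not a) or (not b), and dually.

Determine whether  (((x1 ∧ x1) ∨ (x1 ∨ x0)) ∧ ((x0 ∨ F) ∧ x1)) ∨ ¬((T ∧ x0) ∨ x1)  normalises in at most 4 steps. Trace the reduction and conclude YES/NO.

  start: (((x1 ∧ x1) ∨ (x1 ∨ x0)) ∧ ((x0 ∨ F) ∧ x1)) ∨ ¬((T ∧ x0) ∨ x1)
  →1  ((x1 ∨ (x1 ∨ x0)) ∧ ((x0 ∨ F) ∧ x1)) ∨ ¬((T ∧ x0) ∨ x1)
  →2  ((x1 ∨ (x1 ∨ x0)) ∧ (x0 ∧ x1)) ∨ ¬((T ∧ x0) ∨ x1)
  →3  ((x1 ∨ (x1 ∨ x0)) ∧ (x0 ∧ x1)) ∨ (¬(T ∧ x0) ∧ ¬x1)
  →4  ((x1 ∨ (x1 ∨ x0)) ∧ (x0 ∧ x1)) ∨ ((¬T ∨ ¬x0) ∧ ¬x1)

Answer: NO — after 4 steps the term is ((x1 ∨ (x1 ∨ x0)) ∧ (x0 ∧ x1)) ∨ ((¬T ∨ ¬x0) ∧ ¬x1), not yet normal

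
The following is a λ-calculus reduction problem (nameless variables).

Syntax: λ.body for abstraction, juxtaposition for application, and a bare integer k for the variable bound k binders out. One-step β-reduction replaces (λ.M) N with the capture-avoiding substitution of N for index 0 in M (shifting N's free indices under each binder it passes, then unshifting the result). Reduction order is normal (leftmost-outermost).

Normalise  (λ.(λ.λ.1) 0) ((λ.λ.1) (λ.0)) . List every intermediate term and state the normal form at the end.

  start: (λ.(λ.λ.1) 0) ((λ.λ.1) (λ.0))
  [1] (λ.λ.1) ((λ.λ.1) (λ.0))
  [2] λ.(λ.λ.1) (λ.0)
  [3] λ.λ.λ.0

Answer: normal form = λ.λ.λ.0  (in 3 steps)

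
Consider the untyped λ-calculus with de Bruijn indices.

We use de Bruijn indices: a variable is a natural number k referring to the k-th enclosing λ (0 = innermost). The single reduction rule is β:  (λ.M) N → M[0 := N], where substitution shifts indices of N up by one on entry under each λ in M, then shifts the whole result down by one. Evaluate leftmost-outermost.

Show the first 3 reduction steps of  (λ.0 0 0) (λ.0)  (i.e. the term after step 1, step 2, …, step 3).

  start: (λ.0 0 0) (λ.0)
  step 1: (λ.0) (λ.0) (λ.0)
  step 2: (λ.0) (λ.0)
  step 3: λ.0

Answer: after 3 steps: λ.0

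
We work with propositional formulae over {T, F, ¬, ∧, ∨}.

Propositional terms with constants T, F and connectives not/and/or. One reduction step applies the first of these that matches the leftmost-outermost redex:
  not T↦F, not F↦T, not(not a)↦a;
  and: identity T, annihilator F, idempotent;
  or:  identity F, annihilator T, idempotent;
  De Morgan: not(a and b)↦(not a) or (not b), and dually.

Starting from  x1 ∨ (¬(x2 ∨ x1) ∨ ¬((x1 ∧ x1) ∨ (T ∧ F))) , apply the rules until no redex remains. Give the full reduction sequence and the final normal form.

  start: x1 ∨ (¬(x2 ∨ x1) ∨ ¬((x1 ∧ x1) ∨ (T ∧ F)))
  →1  x1 ∨ ((¬x2 ∧ ¬x1) ∨ ¬((x1 ∧ x1) ∨ (T ∧ F)))
  →2  x1 ∨ ((¬x2 ∧ ¬x1) ∨ (¬(x1 ∧ x1) ∧ ¬(T ∧ F)))
  →3  x1 ∨ ((¬x2 ∧ ¬x1) ∨ ((¬x1 ∨ ¬x1) ∧ ¬(T ∧ F)))
  →4  x1 ∨ ((¬x2 ∧ ¬x1) ∨ (¬x1 ∧ ¬(T ∧ F)))
  →5  x1 ∨ ((¬x2 ∧ ¬x1) ∨ (¬x1 ∧ (¬T ∨ ¬F)))
  →6  x1 ∨ ((¬x2 ∧ ¬x1) ∨ (¬x1 ∧ (F ∨ ¬F)))
  →7  x1 ∨ ((¬x2 ∧ ¬x1) ∨ (¬x1 ∧ ¬F))
  →8  x1 ∨ ((¬x2 ∧ ¬x1) ∨ (¬x1 ∧ T))
  →9  x1 ∨ ((¬x2 ∧ ¬x1) ∨ ¬x1)

Answer: normal form = x1 ∨ ((¬x2 ∧ ¬x1) ∨ ¬x1)  (in 9 steps)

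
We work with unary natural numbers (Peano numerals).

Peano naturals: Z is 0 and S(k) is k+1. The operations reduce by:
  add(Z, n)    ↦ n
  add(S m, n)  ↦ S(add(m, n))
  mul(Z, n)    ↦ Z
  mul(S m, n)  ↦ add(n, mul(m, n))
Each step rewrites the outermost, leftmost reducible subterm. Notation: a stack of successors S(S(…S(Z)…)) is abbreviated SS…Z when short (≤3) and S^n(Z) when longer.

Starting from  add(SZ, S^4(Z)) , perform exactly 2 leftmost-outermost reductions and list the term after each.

Answer: after 2 steps: S^5(Z)

Reduction:
  start: add(SZ, S^4(Z))
  →1  S(add(Z, S^4(Z)))
  →2  S^5(Z)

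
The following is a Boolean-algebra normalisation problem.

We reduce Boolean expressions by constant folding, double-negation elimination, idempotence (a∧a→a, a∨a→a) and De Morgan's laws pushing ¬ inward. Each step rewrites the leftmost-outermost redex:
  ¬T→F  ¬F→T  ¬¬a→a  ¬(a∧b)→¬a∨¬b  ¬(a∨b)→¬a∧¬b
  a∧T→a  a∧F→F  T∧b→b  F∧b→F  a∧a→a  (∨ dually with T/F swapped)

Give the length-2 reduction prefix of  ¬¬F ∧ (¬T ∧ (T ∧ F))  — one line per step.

  start: ¬¬F ∧ (¬T ∧ (T ∧ F))
  →1  F ∧ (¬T ∧ (T ∧ F))
  →2  F

Answer: after 2 steps: F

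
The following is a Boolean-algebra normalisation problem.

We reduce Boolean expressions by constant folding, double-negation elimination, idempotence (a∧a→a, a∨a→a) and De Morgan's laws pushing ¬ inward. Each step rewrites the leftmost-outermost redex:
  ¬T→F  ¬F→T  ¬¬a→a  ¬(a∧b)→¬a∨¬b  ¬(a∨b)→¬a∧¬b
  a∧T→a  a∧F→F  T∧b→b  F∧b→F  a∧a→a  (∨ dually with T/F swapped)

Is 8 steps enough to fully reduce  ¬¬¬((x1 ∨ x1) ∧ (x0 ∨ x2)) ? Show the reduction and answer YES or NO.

Answer: YES — reaches normal form ¬x1 ∨ (¬x0 ∧ ¬x2) in 5 ≤ 8 steps

Working:
  start: ¬¬¬((x1 ∨ x1) ∧ (x0 ∨ x2))
  [1] ¬((x1 ∨ x1) ∧ (x0 ∨ x2))
  [2] ¬(x1 ∨ x1) ∨ ¬(x0 ∨ x2)
  [3] (¬x1 ∧ ¬x1) ∨ ¬(x0 ∨ x2)
  [4] ¬x1 ∨ ¬(x0 ∨ x2)
  [5] ¬x1 ∨ (¬x0 ∧ ¬x2)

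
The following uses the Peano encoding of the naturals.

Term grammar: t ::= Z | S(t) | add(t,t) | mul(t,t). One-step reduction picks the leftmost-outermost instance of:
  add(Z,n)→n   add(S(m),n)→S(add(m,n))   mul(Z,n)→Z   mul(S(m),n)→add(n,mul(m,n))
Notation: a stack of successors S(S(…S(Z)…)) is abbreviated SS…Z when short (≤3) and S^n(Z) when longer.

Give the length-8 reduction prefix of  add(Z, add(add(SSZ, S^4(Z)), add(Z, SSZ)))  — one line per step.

Answer: after 8 steps: S(S(S(S(add(SSZ, add(Z, SSZ))))))

Reduction:
  start: add(Z, add(add(SSZ, S^4(Z)), add(Z, SSZ)))
  step 1: add(add(SSZ, S^4(Z)), add(Z, SSZ))
  step 2: add(S(add(SZ, S^4(Z))), add(Z, SSZ))
  step 3: S(add(add(SZ, S^4(Z)), add(Z, SSZ)))
  step 4: S(add(S(add(Z, S^4(Z))), add(Z, SSZ)))
  step 5: S(S(add(add(Z, S^4(Z)), add(Z, SSZ))))
  step 6: S(S(add(S^4(Z), add(Z, SSZ))))
  step 7: S(S(S(add(SSSZ, add(Z, SSZ)))))
  step 8: S(S(S(S(add(SSZ, add(Z, SSZ))))))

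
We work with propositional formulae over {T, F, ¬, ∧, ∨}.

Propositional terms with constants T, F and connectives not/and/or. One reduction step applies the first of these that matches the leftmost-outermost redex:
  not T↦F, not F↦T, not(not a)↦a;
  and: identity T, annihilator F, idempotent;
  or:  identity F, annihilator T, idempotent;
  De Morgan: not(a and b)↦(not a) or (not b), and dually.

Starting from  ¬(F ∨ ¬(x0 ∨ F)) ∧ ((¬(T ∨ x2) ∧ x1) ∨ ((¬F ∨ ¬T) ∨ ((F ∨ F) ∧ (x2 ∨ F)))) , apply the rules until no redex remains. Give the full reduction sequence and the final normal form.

  start: ¬(F ∨ ¬(x0 ∨ F)) ∧ ((¬(T ∨ x2) ∧ x1) ∨ ((¬F ∨ ¬T) ∨ ((F ∨ F) ∧ (x2 ∨ F))))
  step 1: (¬F ∧ ¬¬(x0 ∨ F)) ∧ ((¬(T ∨ x2) ∧ x1) ∨ ((¬F ∨ ¬T) ∨ ((F ∨ F) ∧ (x2 ∨ F))))
  step 2: (T ∧ ¬¬(x0 ∨ F)) ∧ ((¬(T ∨ x2) ∧ x1) ∨ ((¬F ∨ ¬T) ∨ ((F ∨ F) ∧ (x2 ∨ F))))
  step 3: ¬¬(x0 ∨ F) ∧ ((¬(T ∨ x2) ∧ x1) ∨ ((¬F ∨ ¬T) ∨ ((F ∨ F) ∧ (x2 ∨ F))))
  step 4: (x0 ∨ F) ∧ ((¬(T ∨ x2) ∧ x1) ∨ ((¬F ∨ ¬T) ∨ ((F ∨ F) ∧ (x2 ∨ F))))
  step 5: x0 ∧ ((¬(T ∨ x2) ∧ x1) ∨ ((¬F ∨ ¬T) ∨ ((F ∨ F) ∧ (x2 ∨ F))))
  step 6: x0 ∧ (((¬T ∧ ¬x2) ∧ x1) ∨ ((¬F ∨ ¬T) ∨ ((F ∨ F) ∧ (x2 ∨ F))))
  step 7: x0 ∧ (((F ∧ ¬x2) ∧ x1) ∨ ((¬F ∨ ¬T) ∨ ((F ∨ F) ∧ (x2 ∨ F))))
  step 8: x0 ∧ ((F ∧ x1) ∨ ((¬F ∨ ¬T) ∨ ((F ∨ F) ∧ (x2 ∨ F))))
  step 9: x0 ∧ (F ∨ ((¬F ∨ ¬T) ∨ ((F ∨ F) ∧ (x2 ∨ F))))
  step 10: x0 ∧ ((¬F ∨ ¬T) ∨ ((F ∨ F) ∧ (x2 ∨ F)))
  step 11: x0 ∧ ((T ∨ ¬T) ∨ ((F ∨ F) ∧ (x2 ∨ F)))
  step 12: x0 ∧ (T ∨ ((F ∨ F) ∧ (x2 ∨ F)))
  step 13: x0 ∧ T
  step 14: x0

Answer: normal form = x0  (in 14 steps)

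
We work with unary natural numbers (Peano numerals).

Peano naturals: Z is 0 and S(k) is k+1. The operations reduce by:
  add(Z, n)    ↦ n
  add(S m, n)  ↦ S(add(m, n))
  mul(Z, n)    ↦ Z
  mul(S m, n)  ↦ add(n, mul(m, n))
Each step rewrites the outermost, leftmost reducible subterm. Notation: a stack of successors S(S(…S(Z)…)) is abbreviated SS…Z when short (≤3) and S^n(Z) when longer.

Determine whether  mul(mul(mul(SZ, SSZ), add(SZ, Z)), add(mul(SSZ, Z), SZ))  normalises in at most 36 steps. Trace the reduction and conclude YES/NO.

  start: mul(mul(mul(SZ, SSZ), add(SZ, Z)), add(mul(SSZ, Z), SZ))
  →1  mul(mul(add(SSZ, mul(Z, SSZ)), add(SZ, Z)), add(mul(SSZ, Z), SZ))
  →2  mul(mul(S(add(SZ, mul(Z, SSZ))), add(SZ, Z)), add(mul(SSZ, Z), SZ))
  →3  mul(add(add(SZ, Z), mul(add(SZ, mul(Z, SSZ)), add(SZ, Z))), add(mul(SSZ, Z), SZ))
  →4  mul(add(S(add(Z, Z)), mul(add(SZ, mul(Z, SSZ)), add(SZ, Z))), add(mul(SSZ, Z), SZ))
  →5  mul(S(add(add(Z, Z), mul(add(SZ, mul(Z, SSZ)), add(SZ, Z)))), add(mul(SSZ, Z), SZ))
  →6  add(add(mul(SSZ, Z), SZ), mul(add(add(Z, Z), mul(add(SZ, mul(Z, SSZ)), add(SZ, Z))), add(mul(SSZ, Z), SZ)))
  →7  add(add(add(Z, mul(SZ, Z)), SZ), mul(add(add(Z, Z), mul(add(SZ, mul(Z, SSZ)), add(SZ, Z))), add(mul(SSZ, Z), SZ)))
  →8  add(add(mul(SZ, Z), SZ), mul(add(add(Z, Z), mul(add(SZ, mul(Z, SSZ)), add(SZ, Z))), add(mul(SSZ, Z), SZ)))
  →9  add(add(add(Z, mul(Z, Z)), SZ), mul(add(add(Z, Z), mul(add(SZ, mul(Z, SSZ)), add(SZ, Z))), add(mul(SSZ, Z), SZ)))
  →10  add(add(mul(Z, Z), SZ), mul(add(add(Z, Z), mul(add(SZ, mul(Z, SSZ)), add(SZ, Z))), add(mul(SSZ, Z), SZ)))
  →11  add(add(Z, SZ), mul(add(add(Z, Z), mul(add(SZ, mul(Z, SSZ)), add(SZ, Z))), add(mul(SSZ, Z), SZ)))
  →12  add(SZ, mul(add(add(Z, Z), mul(add(SZ, mul(Z, SSZ)), add(SZ, Z))), add(mul(SSZ, Z), SZ)))
  →13  S(add(Z, mul(add(add(Z, Z), mul(add(SZ, mul(Z, SSZ)), add(SZ, Z))), add(mul(SSZ, Z), SZ))))
  →14  S(mul(add(add(Z, Z), mul(add(SZ, mul(Z, SSZ)), add(SZ, Z))), add(mul(SSZ, Z), SZ)))
  →15  S(mul(add(Z, mul(add(SZ, mul(Z, SSZ)), add(SZ, Z))), add(mul(SSZ, Z), SZ)))
  →16  S(mul(mul(add(SZ, mul(Z, SSZ)), add(SZ, Z)), add(mul(SSZ, Z), SZ)))
  →17  S(mul(mul(S(add(Z, mul(Z, SSZ))), add(SZ, Z)), add(mul(SSZ, Z), SZ)))
  →18  S(mul(add(add(SZ, Z), mul(add(Z, mul(Z, SSZ)), add(SZ, Z))), add(mul(SSZ, Z), SZ)))
  →19  S(mul(add(S(add(Z, Z)), mul(add(Z, mul(Z, SSZ)), add(SZ, Z))), add(mul(SSZ, Z), SZ)))
  →20  S(mul(S(add(add(Z, Z), mul(add(Z, mul(Z, SSZ)), add(SZ, Z)))), add(mul(SSZ, Z), SZ)))
  →21  S(add(add(mul(SSZ, Z), SZ), mul(add(add(Z, Z), mul(add(Z, mul(Z, SSZ)), add(SZ, Z))), add(mul(SSZ, Z), SZ))))
  →22  S(add(add(add(Z, mul(SZ, Z)), SZ), mul(add(add(Z, Z), mul(add(Z, mul(Z, SSZ)), add(SZ, Z))), add(mul(SSZ, Z), SZ))))
  →23  S(add(add(mul(SZ, Z), SZ), mul(add(add(Z, Z), mul(add(Z, mul(Z, SSZ)), add(SZ, Z))), add(mul(SSZ, Z), SZ))))
  →24  S(add(add(add(Z, mul(Z, Z)), SZ), mul(add(add(Z, Z), mul(add(Z, mul(Z, SSZ)), add(SZ, Z))), add(mul(SSZ, Z), SZ))))
  →25  S(add(add(mul(Z, Z), SZ), mul(add(add(Z, Z), mul(add(Z, mul(Z, SSZ)), add(SZ, Z))), add(mul(SSZ, Z), SZ))))
  →26  S(add(add(Z, SZ), mul(add(add(Z, Z), mul(add(Z, mul(Z, SSZ)), add(SZ, Z))), add(mul(SSZ, Z), SZ))))
  →27  S(add(SZ, mul(add(add(Z, Z), mul(add(Z, mul(Z, SSZ)), add(SZ, Z))), add(mul(SSZ, Z), SZ))))
  →28  S(S(add(Z, mul(add(add(Z, Z), mul(add(Z, mul(Z, SSZ)), add(SZ, Z))), add(mul(SSZ, Z), SZ)))))
  →29  S(S(mul(add(add(Z, Z), mul(add(Z, mul(Z, SSZ)), add(SZ, Z))), add(mul(SSZ, Z), SZ))))
  →30  S(S(mul(add(Z, mul(add(Z, mul(Z, SSZ)), add(SZ, Z))), add(mul(SSZ, Z), SZ))))
  →31  S(S(mul(mul(add(Z, mul(Z, SSZ)), add(SZ, Z)), add(mul(SSZ, Z), SZ))))
  →32  S(S(mul(mul(mul(Z, SSZ), add(SZ, Z)), add(mul(SSZ, Z), SZ))))
  →33  S(S(mul(mul(Z, add(SZ, Z)), add(mul(SSZ, Z), SZ))))
  →34  S(S(mul(Z, add(mul(SSZ, Z), SZ))))
  →35  SSZ

Answer: YES — reaches normal form SSZ in 35 ≤ 36 steps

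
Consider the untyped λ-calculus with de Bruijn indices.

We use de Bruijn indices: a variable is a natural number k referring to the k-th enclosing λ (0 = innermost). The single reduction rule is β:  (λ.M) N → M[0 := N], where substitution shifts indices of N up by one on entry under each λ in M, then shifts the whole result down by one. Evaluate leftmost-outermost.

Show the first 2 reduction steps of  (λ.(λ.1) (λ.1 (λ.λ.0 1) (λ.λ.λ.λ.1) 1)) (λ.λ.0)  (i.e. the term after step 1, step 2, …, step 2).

  start: (λ.(λ.1) (λ.1 (λ.λ.0 1) (λ.λ.λ.λ.1) 1)) (λ.λ.0)
  [1] (λ.λ.λ.0) (λ.(λ.λ.0) (λ.λ.0 1) (λ.λ.λ.λ.1) (λ.λ.0))
  [2] λ.λ.0

Answer: after 2 steps: λ.λ.0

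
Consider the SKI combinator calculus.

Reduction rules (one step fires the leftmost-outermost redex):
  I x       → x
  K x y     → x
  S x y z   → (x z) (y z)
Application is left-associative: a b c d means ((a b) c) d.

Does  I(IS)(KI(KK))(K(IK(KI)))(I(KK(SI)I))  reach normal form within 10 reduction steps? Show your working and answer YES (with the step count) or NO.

Answer: YES — reaches normal form I in 8 ≤ 10 steps

Derivation:
  start: I(IS)(KI(KK))(K(IK(KI)))(I(KK(SI)I))
  step 1: IS(KI(KK))(K(IK(KI)))(I(KK(SI)I))
  step 2: S(KI(KK))(K(IK(KI)))(I(KK(SI)I))
  step 3: KI(KK)(I(KK(SI)I))(K(IK(KI))(I(KK(SI)I)))
  step 4: I(I(KK(SI)I))(K(IK(KI))(I(KK(SI)I)))
  step 5: I(KK(SI)I)(K(IK(KI))(I(KK(SI)I)))
  step 6: KK(SI)I(K(IK(KI))(I(KK(SI)I)))
  step 7: KI(K(IK(KI))(I(KK(SI)I)))
  step 8: I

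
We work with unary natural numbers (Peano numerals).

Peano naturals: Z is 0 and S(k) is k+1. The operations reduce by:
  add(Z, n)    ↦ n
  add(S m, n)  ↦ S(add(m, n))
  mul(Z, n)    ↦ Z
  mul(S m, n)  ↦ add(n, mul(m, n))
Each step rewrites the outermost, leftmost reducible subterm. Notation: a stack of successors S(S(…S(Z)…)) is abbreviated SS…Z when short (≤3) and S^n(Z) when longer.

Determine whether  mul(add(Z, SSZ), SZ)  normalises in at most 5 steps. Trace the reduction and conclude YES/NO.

  start: mul(add(Z, SSZ), SZ)
  step 1: mul(SSZ, SZ)
  step 2: add(SZ, mul(SZ, SZ))
  step 3: S(add(Z, mul(SZ, SZ)))
  step 4: S(mul(SZ, SZ))
  step 5: S(add(SZ, mul(Z, SZ)))

Answer: NO — after 5 steps the term is S(add(SZ, mul(Z, SZ))), not yet normal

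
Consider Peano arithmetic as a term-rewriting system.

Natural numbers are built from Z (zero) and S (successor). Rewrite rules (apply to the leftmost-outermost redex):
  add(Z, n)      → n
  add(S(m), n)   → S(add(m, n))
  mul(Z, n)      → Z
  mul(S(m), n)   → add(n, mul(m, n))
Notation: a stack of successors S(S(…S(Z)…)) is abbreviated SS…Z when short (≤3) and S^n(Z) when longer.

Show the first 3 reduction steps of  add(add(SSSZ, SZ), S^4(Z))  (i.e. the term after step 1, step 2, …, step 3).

Answer: after 3 steps: S(add(S(add(SZ, SZ)), S^4(Z)))

Working:
  start: add(add(SSSZ, SZ), S^4(Z))
  →1  add(S(add(SSZ, SZ)), S^4(Z))
  →2  S(add(add(SSZ, SZ), S^4(Z)))
  →3  S(add(S(add(SZ, SZ)), S^4(Z)))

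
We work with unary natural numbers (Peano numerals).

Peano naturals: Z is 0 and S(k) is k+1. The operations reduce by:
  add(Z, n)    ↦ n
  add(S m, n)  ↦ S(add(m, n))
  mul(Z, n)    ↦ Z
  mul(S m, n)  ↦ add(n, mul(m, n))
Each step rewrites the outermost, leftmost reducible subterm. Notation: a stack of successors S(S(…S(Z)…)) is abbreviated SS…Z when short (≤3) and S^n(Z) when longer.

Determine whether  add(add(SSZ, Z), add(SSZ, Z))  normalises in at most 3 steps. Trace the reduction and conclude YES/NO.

Answer: NO — after 3 steps the term is S(add(S(add(Z, Z)), add(SSZ, Z))), not yet normal

Reduction:
  start: add(add(SSZ, Z), add(SSZ, Z))
  →1  add(S(add(SZ, Z)), add(SSZ, Z))
  →2  S(add(add(SZ, Z), add(SSZ, Z)))
  →3  S(add(S(add(Z, Z)), add(SSZ, Z)))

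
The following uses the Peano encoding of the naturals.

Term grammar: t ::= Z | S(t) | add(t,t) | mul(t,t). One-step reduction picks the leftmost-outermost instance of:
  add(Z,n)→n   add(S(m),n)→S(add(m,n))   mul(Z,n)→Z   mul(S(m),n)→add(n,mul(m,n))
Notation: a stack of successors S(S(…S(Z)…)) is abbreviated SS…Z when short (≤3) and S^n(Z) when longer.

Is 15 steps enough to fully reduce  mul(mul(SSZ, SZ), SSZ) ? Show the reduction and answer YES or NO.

  start: mul(mul(SSZ, SZ), SSZ)
  →1  mul(add(SZ, mul(SZ, SZ)), SSZ)
  →2  mul(S(add(Z, mul(SZ, SZ))), SSZ)
  →3  add(SSZ, mul(add(Z, mul(SZ, SZ)), SSZ))
  →4  S(add(SZ, mul(add(Z, mul(SZ, SZ)), SSZ)))
  →5  S(S(add(Z, mul(add(Z, mul(SZ, SZ)), SSZ))))
  →6  S(S(mul(add(Z, mul(SZ, SZ)), SSZ)))
  →7  S(S(mul(mul(SZ, SZ), SSZ)))
  →8  S(S(mul(add(SZ, mul(Z, SZ)), SSZ)))
  →9  S(S(mul(S(add(Z, mul(Z, SZ))), SSZ)))
  →10  S(S(add(SSZ, mul(add(Z, mul(Z, SZ)), SSZ))))
  →11  S(S(S(add(SZ, mul(add(Z, mul(Z, SZ)), SSZ)))))
  →12  S(S(S(S(add(Z, mul(add(Z, mul(Z, SZ)), SSZ))))))
  →13  S(S(S(S(mul(add(Z, mul(Z, SZ)), SSZ)))))
  →14  S(S(S(S(mul(mul(Z, SZ), SSZ)))))
  →15  S(S(S(S(mul(Z, SSZ)))))

Answer: NO — after 15 steps the term is S(S(S(S(mul(Z, SSZ))))), not yet normal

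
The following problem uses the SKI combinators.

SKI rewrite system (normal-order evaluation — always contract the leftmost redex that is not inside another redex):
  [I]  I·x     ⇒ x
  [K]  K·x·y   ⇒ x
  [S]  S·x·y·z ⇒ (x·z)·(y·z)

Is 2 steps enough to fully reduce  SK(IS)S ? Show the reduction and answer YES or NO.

  start: SK(IS)S
  [1] KS(ISS)
  [2] S

Answer: YES — reaches normal form S in 2 ≤ 2 steps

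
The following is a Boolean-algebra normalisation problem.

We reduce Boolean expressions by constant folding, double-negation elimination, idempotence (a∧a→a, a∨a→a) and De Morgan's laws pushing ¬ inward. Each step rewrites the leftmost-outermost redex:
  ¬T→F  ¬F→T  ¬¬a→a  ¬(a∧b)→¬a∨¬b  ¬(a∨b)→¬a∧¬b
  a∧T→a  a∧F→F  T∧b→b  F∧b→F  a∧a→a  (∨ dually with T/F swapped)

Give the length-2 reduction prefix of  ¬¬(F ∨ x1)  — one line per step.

Answer: after 2 steps: x1

Working:
  start: ¬¬(F ∨ x1)
  →1  F ∨ x1
  →2  x1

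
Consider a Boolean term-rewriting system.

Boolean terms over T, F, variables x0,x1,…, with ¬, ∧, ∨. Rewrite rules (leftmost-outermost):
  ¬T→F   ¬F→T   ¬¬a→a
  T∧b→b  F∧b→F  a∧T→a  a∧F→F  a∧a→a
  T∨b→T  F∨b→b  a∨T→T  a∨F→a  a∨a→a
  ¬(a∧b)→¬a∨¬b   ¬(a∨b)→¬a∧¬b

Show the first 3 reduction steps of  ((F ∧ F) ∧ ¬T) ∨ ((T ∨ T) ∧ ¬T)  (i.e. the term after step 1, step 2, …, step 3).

  start: ((F ∧ F) ∧ ¬T) ∨ ((T ∨ T) ∧ ¬T)
  step 1: (F ∧ ¬T) ∨ ((T ∨ T) ∧ ¬T)
  step 2: F ∨ ((T ∨ T) ∧ ¬T)
  step 3: (T ∨ T) ∧ ¬T

Answer: after 3 steps: (T ∨ T) ∧ ¬T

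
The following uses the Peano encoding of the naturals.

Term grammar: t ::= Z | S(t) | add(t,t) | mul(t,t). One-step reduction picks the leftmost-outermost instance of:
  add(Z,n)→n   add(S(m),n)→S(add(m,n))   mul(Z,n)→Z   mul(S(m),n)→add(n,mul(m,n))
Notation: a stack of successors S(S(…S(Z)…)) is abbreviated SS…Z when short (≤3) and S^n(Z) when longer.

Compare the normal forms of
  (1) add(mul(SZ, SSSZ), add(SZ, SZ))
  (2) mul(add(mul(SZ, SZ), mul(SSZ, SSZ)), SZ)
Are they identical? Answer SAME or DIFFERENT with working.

Term A:
  start: add(mul(SZ, SSSZ), add(SZ, SZ))
  [1] add(add(SSSZ, mul(Z, SSSZ)), add(SZ, SZ))
  [2] add(S(add(SSZ, mul(Z, SSSZ))), add(SZ, SZ))
  [3] S(add(add(SSZ, mul(Z, SSSZ)), add(SZ, SZ)))
  [4] S(add(S(add(SZ, mul(Z, SSSZ))), add(SZ, SZ)))
  [5] S(S(add(add(SZ, mul(Z, SSSZ)), add(SZ, SZ))))
  [6] S(S(add(S(add(Z, mul(Z, SSSZ))), add(SZ, SZ))))
  [7] S(S(S(add(add(Z, mul(Z, SSSZ)), add(SZ, SZ)))))
  [8] S(S(S(add(mul(Z, SSSZ), add(SZ, SZ)))))
  [9] S(S(S(add(Z, add(SZ, SZ)))))
  [10] S(S(S(add(SZ, SZ))))
  [11] S(S(S(S(add(Z, SZ)))))
  [12] S^5(Z)

Term B:
  start: mul(add(mul(SZ, SZ), mul(SSZ, SSZ)), SZ)
  [1] mul(add(add(SZ, mul(Z, SZ)), mul(SSZ, SSZ)), SZ)
  [2] mul(add(S(add(Z, mul(Z, SZ))), mul(SSZ, SSZ)), SZ)
  [3] mul(S(add(add(Z, mul(Z, SZ)), mul(SSZ, SSZ))), SZ)
  [4] add(SZ, mul(add(add(Z, mul(Z, SZ)), mul(SSZ, SSZ)), SZ))
  [5] S(add(Z, mul(add(add(Z, mul(Z, SZ)), mul(SSZ, SSZ)), SZ)))
  [6] S(mul(add(add(Z, mul(Z, SZ)), mul(SSZ, SSZ)), SZ))
  [7] S(mul(add(mul(Z, SZ), mul(SSZ, SSZ)), SZ))
  [8] S(mul(add(Z, mul(SSZ, SSZ)), SZ))
  [9] S(mul(mul(SSZ, SSZ), SZ))
  [10] S(mul(add(SSZ, mul(SZ, SSZ)), SZ))
  [11] S(mul(S(add(SZ, mul(SZ, SSZ))), SZ))
  [12] S(add(SZ, mul(add(SZ, mul(SZ, SSZ)), SZ)))
  [13] S(S(add(Z, mul(add(SZ, mul(SZ, SSZ)), SZ))))
  [14] S(S(mul(add(SZ, mul(SZ, SSZ)), SZ)))
  [15] S(S(mul(S(add(Z, mul(SZ, SSZ))), SZ)))
  [16] S(S(add(SZ, mul(add(Z, mul(SZ, SSZ)), SZ))))
  [17] S(S(S(add(Z, mul(add(Z, mul(SZ, SSZ)), SZ)))))
  [18] S(S(S(mul(add(Z, mul(SZ, SSZ)), SZ))))
  [19] S(S(S(mul(mul(SZ, SSZ), SZ))))
  [20] S(S(S(mul(add(SSZ, mul(Z, SSZ)), SZ))))
  [21] S(S(S(mul(S(add(SZ, mul(Z, SSZ))), SZ))))
  [22] S(S(S(add(SZ, mul(add(SZ, mul(Z, SSZ)), SZ)))))
  [23] S(S(S(S(add(Z, mul(add(SZ, mul(Z, SSZ)), SZ))))))
  [24] S(S(S(S(mul(add(SZ, mul(Z, SSZ)), SZ)))))
  [25] S(S(S(S(mul(S(add(Z, mul(Z, SSZ))), SZ)))))
  [26] S(S(S(S(add(SZ, mul(add(Z, mul(Z, SSZ)), SZ))))))
  [27] S(S(S(S(S(add(Z, mul(add(Z, mul(Z, SSZ)), SZ)))))))
  [28] S(S(S(S(S(mul(add(Z, mul(Z, SSZ)), SZ))))))
  [29] S(S(S(S(S(mul(mul(Z, SSZ), SZ))))))
  [30] S(S(S(S(S(mul(Z, SZ))))))
  [31] S^5(Z)

Answer: SAME — A ⇓ S^5(Z), B ⇓ S^5(Z)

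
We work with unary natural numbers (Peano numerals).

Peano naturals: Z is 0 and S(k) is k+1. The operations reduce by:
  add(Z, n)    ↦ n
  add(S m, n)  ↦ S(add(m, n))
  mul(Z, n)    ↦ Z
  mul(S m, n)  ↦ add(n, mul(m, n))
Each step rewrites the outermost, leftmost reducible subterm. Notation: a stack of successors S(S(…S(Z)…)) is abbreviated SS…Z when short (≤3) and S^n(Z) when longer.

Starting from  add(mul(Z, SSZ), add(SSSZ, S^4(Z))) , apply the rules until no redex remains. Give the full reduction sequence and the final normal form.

Answer: normal form = S^7(Z)  (in 6 steps)

Reduction:
  start: add(mul(Z, SSZ), add(SSSZ, S^4(Z)))
  step 1: add(Z, add(SSSZ, S^4(Z)))
  step 2: add(SSSZ, S^4(Z))
  step 3: S(add(SSZ, S^4(Z)))
  step 4: S(S(add(SZ, S^4(Z))))
  step 5: S(S(S(add(Z, S^4(Z)))))
  step 6: S^7(Z)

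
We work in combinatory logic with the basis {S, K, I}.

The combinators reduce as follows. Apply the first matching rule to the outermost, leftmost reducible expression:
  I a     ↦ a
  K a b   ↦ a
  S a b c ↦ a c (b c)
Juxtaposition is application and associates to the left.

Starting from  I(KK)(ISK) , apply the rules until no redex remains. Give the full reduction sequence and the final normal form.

Answer: normal form = K  (in 2 steps)

Derivation:
  start: I(KK)(ISK)
  step 1: KK(ISK)
  step 2: K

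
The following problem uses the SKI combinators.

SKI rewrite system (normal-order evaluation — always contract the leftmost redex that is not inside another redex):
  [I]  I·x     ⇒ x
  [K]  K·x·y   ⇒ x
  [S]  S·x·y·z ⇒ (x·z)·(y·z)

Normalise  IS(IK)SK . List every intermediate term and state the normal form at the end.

  start: IS(IK)SK
  →1  S(IK)SK
  →2  IKK(SK)
  →3  KK(SK)
  →4  K

Answer: normal form = K  (in 4 steps)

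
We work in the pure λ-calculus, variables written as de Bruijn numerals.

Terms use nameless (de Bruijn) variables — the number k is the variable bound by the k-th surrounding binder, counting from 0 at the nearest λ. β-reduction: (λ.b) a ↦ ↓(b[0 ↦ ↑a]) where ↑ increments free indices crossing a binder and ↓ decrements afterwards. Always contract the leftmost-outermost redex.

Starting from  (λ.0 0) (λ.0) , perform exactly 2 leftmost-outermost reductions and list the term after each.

Answer: after 2 steps: λ.0

Derivation:
  start: (λ.0 0) (λ.0)
  →1  (λ.0) (λ.0)
  →2  λ.0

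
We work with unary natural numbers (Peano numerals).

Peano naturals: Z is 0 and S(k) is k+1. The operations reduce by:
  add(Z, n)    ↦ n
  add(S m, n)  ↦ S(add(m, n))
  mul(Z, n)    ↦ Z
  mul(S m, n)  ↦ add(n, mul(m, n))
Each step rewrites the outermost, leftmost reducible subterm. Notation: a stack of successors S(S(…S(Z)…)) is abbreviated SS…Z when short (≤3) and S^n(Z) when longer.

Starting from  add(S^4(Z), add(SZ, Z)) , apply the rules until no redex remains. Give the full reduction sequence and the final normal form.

  start: add(S^4(Z), add(SZ, Z))
  [1] S(add(SSSZ, add(SZ, Z)))
  [2] S(S(add(SSZ, add(SZ, Z))))
  [3] S(S(S(add(SZ, add(SZ, Z)))))
  [4] S(S(S(S(add(Z, add(SZ, Z))))))
  [5] S(S(S(S(add(SZ, Z)))))
  [6] S(S(S(S(S(add(Z, Z))))))
  [7] S^5(Z)

Answer: normal form = S^5(Z)  (in 7 steps)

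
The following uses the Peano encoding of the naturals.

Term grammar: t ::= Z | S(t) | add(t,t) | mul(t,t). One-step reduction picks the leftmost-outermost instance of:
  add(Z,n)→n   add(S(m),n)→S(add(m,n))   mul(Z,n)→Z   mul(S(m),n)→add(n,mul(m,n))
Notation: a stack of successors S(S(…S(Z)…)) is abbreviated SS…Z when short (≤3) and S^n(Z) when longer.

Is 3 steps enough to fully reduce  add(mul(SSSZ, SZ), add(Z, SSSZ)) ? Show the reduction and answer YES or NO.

  start: add(mul(SSSZ, SZ), add(Z, SSSZ))
  [1] add(add(SZ, mul(SSZ, SZ)), add(Z, SSSZ))
  [2] add(S(add(Z, mul(SSZ, SZ))), add(Z, SSSZ))
  [3] S(add(add(Z, mul(SSZ, SZ)), add(Z, SSSZ)))

Answer: NO — after 3 steps the term is S(add(add(Z, mul(SSZ, SZ)), add(Z, SSSZ))), not yet normal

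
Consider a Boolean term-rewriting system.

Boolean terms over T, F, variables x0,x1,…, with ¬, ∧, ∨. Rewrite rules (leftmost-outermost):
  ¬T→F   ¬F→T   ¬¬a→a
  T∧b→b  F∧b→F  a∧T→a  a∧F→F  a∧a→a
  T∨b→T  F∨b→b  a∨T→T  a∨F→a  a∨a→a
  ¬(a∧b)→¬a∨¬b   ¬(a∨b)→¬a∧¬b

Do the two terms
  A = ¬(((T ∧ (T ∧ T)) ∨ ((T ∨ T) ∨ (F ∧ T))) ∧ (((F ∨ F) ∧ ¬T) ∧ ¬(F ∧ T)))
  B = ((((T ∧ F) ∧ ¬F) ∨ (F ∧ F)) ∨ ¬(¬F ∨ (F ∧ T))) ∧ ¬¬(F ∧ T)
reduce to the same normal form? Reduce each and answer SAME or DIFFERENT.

Answer: DIFFERENT — A ⇓ T, B ⇓ F

Derivation:
Term A:
  start: ¬(((T ∧ (T ∧ T)) ∨ ((T ∨ T) ∨ (F ∧ T))) ∧ (((F ∨ F) ∧ ¬T) ∧ ¬(F ∧ T)))
  step 1: ¬((T ∧ (T ∧ T)) ∨ ((T ∨ T) ∨ (F ∧ T))) ∨ ¬(((F ∨ F) ∧ ¬T) ∧ ¬(F ∧ T))
  step 2: (¬(T ∧ (T ∧ T)) ∧ ¬((T ∨ T) ∨ (F ∧ T))) ∨ ¬(((F ∨ F) ∧ ¬T) ∧ ¬(F ∧ T))
  step 3: ((¬T ∨ ¬(T ∧ T)) ∧ ¬((T ∨ T) ∨ (F ∧ T))) ∨ ¬(((F ∨ F) ∧ ¬T) ∧ ¬(F ∧ T))
  step 4: ((F ∨ ¬(T ∧ T)) ∧ ¬((T ∨ T) ∨ (F ∧ T))) ∨ ¬(((F ∨ F) ∧ ¬T) ∧ ¬(F ∧ T))
  step 5: (¬(T ∧ T) ∧ ¬((T ∨ T) ∨ (F ∧ T))) ∨ ¬(((F ∨ F) ∧ ¬T) ∧ ¬(F ∧ T))
  step 6: ((¬T ∨ ¬T) ∧ ¬((T ∨ T) ∨ (F ∧ T))) ∨ ¬(((F ∨ F) ∧ ¬T) ∧ ¬(F ∧ T))
  step 7: (¬T ∧ ¬((T ∨ T) ∨ (F ∧ T))) ∨ ¬(((F ∨ F) ∧ ¬T) ∧ ¬(F ∧ T))
  step 8: (F ∧ ¬((T ∨ T) ∨ (F ∧ T))) ∨ ¬(((F ∨ F) ∧ ¬T) ∧ ¬(F ∧ T))
  step 9: F ∨ ¬(((F ∨ F) ∧ ¬T) ∧ ¬(F ∧ T))
  step 10: ¬(((F ∨ F) ∧ ¬T) ∧ ¬(F ∧ T))
  step 11: ¬((F ∨ F) ∧ ¬T) ∨ ¬¬(F ∧ T)
  step 12: (¬(F ∨ F) ∨ ¬¬T) ∨ ¬¬(F ∧ T)
  step 13: ((¬F ∧ ¬F) ∨ ¬¬T) ∨ ¬¬(F ∧ T)
  step 14: (¬F ∨ ¬¬T) ∨ ¬¬(F ∧ T)
  step 15: (T ∨ ¬¬T) ∨ ¬¬(F ∧ T)
  step 16: T ∨ ¬¬(F ∧ T)
  step 17: T

Term B:
  start: ((((T ∧ F) ∧ ¬F) ∨ (F ∧ F)) ∨ ¬(¬F ∨ (F ∧ T))) ∧ ¬¬(F ∧ T)
  step 1: (((F ∧ ¬F) ∨ (F ∧ F)) ∨ ¬(¬F ∨ (F ∧ T))) ∧ ¬¬(F ∧ T)
  step 2: ((F ∨ (F ∧ F)) ∨ ¬(¬F ∨ (F ∧ T))) ∧ ¬¬(F ∧ T)
  step 3: ((F ∧ F) ∨ ¬(¬F ∨ (F ∧ T))) ∧ ¬¬(F ∧ T)
  step 4: (F ∨ ¬(¬F ∨ (F ∧ T))) ∧ ¬¬(F ∧ T)
  step 5: ¬(¬F ∨ (F ∧ T)) ∧ ¬¬(F ∧ T)
  step 6: (¬¬F ∧ ¬(F ∧ T)) ∧ ¬¬(F ∧ T)
  step 7: (F ∧ ¬(F ∧ T)) ∧ ¬¬(F ∧ T)
  step 8: F ∧ ¬¬(F ∧ T)
  step 9: F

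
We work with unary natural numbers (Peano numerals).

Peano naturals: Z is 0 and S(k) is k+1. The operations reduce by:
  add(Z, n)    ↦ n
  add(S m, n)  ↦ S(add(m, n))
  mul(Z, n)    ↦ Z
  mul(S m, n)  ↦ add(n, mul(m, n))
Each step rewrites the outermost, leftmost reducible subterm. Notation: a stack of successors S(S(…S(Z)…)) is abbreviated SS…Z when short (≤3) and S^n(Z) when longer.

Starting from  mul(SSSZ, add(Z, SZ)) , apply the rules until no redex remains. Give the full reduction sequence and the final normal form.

  start: mul(SSSZ, add(Z, SZ))
  →1  add(add(Z, SZ), mul(SSZ, add(Z, SZ)))
  →2  add(SZ, mul(SSZ, add(Z, SZ)))
  →3  S(add(Z, mul(SSZ, add(Z, SZ))))
  →4  S(mul(SSZ, add(Z, SZ)))
  →5  S(add(add(Z, SZ), mul(SZ, add(Z, SZ))))
  →6  S(add(SZ, mul(SZ, add(Z, SZ))))
  →7  S(S(add(Z, mul(SZ, add(Z, SZ)))))
  →8  S(S(mul(SZ, add(Z, SZ))))
  →9  S(S(add(add(Z, SZ), mul(Z, add(Z, SZ)))))
  →10  S(S(add(SZ, mul(Z, add(Z, SZ)))))
  →11  S(S(S(add(Z, mul(Z, add(Z, SZ))))))
  →12  S(S(S(mul(Z, add(Z, SZ)))))
  →13  SSSZ

Answer: normal form = SSSZ  (in 13 steps)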